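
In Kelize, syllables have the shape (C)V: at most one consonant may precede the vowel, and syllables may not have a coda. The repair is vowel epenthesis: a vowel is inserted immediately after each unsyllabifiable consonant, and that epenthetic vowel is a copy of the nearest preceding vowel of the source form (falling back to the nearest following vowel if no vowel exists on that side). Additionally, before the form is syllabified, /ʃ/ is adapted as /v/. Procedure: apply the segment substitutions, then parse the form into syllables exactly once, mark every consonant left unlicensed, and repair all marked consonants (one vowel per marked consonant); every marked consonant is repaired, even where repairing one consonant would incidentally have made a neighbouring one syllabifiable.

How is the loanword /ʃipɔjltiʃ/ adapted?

vipɔjɔlɔtivi

Substitution: /ʃ/ → /v/, giving /vipɔjltiv/.
The consonants /j/, /l/, /v/ cannot be parsed into a legal (C)V syllable (no codas are permitted; onsets are limited to one consonant).
Inserting the epenthetic vowel yields /j/ → /jɔ/, /l/ → /lɔ/, /v/ → /vi/.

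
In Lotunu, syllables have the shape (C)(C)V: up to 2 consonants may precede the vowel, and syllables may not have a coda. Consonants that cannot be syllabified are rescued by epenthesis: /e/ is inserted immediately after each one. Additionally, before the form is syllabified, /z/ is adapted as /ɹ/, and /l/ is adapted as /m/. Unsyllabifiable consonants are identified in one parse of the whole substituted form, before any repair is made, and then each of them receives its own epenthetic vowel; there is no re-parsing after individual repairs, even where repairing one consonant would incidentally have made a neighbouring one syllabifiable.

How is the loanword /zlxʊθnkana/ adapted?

ɹemxʊθenkana

Substitution: /z/ → /ɹ/, /l/ → /m/, giving /ɹmxʊθnkana/.
The consonants /ɹ/, /θ/ cannot be parsed into a legal (C)(C)V syllable (no codas are permitted; onsets may contain at most 2 consonants).
Inserting the epenthetic vowel yields /ɹ/ → /ɹe/, /θ/ → /θe/.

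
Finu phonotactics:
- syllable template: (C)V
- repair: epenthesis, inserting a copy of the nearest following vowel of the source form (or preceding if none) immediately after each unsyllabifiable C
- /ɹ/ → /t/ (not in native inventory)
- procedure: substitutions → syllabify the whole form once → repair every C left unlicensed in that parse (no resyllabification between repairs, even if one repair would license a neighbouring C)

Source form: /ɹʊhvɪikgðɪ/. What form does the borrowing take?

tʊhɪvɪikɪgɪðɪ

Substitution: /ɹ/ → /t/, giving /tʊhvɪikgðɪ/.
The consonants /h/, /k/, /g/ cannot be parsed into a legal (C)V syllable (no codas are permitted; onsets are limited to one consonant).
Inserting the epenthetic vowel yields /h/ → /hɪ/, /k/ → /kɪ/, /g/ → /gɪ/.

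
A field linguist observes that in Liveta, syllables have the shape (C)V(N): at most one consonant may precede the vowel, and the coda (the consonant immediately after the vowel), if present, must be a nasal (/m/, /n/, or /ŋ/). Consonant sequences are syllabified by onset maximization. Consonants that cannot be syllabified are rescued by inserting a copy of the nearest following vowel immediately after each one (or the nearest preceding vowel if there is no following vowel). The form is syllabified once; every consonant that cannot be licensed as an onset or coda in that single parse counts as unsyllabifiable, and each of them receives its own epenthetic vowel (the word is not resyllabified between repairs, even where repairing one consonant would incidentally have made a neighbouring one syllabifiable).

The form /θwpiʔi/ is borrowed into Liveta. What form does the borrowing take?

Under (C)V(N), the unsyllabifiable consonants are /θ/, /w/ (only a nasal (/m/, /n/, or /ŋ/) is licensed in coda position; onsets are limited to one consonant).
Inserting the epenthetic vowel yields /θ/ → /θi/, /w/ → /wi/.

θiwipiʔi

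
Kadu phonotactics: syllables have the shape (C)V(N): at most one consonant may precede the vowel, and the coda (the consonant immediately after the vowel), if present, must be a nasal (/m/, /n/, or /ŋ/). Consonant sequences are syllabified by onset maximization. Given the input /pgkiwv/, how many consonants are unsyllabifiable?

4

Syllabifying with onset maximization leaves /p/, /g/, /w/, /v/ stranded (only a nasal (/m/, /n/, or /ŋ/) is licensed in coda position; onsets are limited to one consonant).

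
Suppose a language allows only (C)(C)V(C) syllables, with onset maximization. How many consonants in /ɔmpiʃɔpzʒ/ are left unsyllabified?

2

Syllabifying with onset maximization leaves /z/, /ʒ/ stranded (at most one coda consonant is licensed; onsets may contain at most 2 consonants).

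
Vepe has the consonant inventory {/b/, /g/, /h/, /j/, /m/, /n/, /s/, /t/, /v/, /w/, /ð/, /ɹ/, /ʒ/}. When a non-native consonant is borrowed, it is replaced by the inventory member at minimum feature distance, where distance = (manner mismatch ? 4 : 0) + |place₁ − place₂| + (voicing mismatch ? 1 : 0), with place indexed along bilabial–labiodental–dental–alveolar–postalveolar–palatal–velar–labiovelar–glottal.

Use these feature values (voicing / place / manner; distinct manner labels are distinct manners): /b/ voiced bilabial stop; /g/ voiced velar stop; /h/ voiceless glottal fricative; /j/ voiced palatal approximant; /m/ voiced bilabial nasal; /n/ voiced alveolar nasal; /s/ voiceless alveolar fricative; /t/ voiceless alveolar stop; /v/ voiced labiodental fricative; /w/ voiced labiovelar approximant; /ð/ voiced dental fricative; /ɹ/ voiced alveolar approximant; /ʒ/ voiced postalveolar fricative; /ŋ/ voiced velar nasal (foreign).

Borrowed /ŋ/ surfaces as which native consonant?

/n/ is closest: same manner (nasal), place distance 3 (velar→alveolar), same voicing; total 3. Next closest is /g/ at distance 4.

n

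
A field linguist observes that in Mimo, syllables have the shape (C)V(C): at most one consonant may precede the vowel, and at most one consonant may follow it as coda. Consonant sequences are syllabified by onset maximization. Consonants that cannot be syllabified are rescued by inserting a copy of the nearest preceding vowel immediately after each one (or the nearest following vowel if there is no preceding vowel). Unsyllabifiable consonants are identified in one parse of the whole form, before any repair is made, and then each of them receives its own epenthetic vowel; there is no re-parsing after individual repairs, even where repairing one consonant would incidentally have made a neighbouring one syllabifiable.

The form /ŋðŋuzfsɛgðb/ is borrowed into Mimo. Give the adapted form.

Under (C)V(C), the unsyllabifiable consonants are /ŋ/, /ð/, /f/, /ð/, /b/ (at most one coda consonant is licensed; onsets are limited to one consonant).
Each unlicensed consonant becomes the onset of a new syllable: /ŋ/ → /ŋu/, /ð/ → /ðu/, /f/ → /fu/, /ð/ → /ðɛ/, /b/ → /bɛ/.

ŋuðuŋuzfusɛgðɛbɛ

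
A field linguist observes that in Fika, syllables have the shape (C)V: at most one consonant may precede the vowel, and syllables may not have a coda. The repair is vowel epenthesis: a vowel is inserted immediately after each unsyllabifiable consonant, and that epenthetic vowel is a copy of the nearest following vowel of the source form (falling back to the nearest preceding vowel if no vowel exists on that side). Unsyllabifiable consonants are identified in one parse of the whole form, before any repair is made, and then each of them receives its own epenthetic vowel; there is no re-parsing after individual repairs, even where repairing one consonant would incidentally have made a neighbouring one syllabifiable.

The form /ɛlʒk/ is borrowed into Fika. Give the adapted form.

ɛlɛʒɛkɛ

The consonants /l/, /ʒ/, /k/ cannot be parsed into a legal (C)V syllable (no codas are permitted; onsets are limited to one consonant).
Each unlicensed consonant becomes the onset of a new syllable: /l/ → /lɛ/, /ʒ/ → /ʒɛ/, /k/ → /kɛ/.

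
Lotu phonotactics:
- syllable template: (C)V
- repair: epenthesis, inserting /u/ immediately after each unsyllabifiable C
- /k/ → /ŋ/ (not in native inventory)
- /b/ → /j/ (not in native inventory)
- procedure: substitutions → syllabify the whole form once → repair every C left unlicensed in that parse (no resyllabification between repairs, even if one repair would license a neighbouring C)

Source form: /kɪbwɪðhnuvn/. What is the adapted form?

ŋɪjuwɪðuhunuvunu

Substitution: /k/ → /ŋ/, /b/ → /j/, giving /ŋɪjwɪðhnuvn/.
Under (C)V, the unsyllabifiable consonants are /j/, /ð/, /h/, /v/, /n/ (no codas are permitted; onsets are limited to one consonant).
Each unlicensed consonant becomes the onset of a new syllable: /j/ → /ju/, /ð/ → /ðu/, /h/ → /hu/, /v/ → /vu/, /n/ → /nu/.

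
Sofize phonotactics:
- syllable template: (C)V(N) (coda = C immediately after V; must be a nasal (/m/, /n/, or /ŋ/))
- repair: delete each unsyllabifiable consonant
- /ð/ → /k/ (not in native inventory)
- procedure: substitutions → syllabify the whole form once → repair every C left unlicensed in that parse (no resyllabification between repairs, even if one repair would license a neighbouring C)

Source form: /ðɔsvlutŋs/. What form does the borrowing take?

Substitution: /ð/ → /k/, giving /kɔsvlutŋs/.
Syllabifying with onset maximization leaves /s/, /v/, /t/, /ŋ/, /s/ stranded (only a nasal (/m/, /n/, or /ŋ/) is licensed in coda position; onsets are limited to one consonant).
Deleting the stranded consonants removes /s/, /v/, /t/, /ŋ/, /s/.

kɔlu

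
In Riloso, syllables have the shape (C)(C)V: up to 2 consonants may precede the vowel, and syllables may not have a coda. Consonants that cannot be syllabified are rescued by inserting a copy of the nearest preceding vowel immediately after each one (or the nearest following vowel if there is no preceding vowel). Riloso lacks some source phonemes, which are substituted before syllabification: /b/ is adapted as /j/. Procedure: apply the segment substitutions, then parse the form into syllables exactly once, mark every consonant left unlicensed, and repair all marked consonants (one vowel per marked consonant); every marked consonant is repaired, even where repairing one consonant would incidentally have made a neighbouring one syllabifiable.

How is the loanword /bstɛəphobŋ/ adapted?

Substitution: /b/ → /j/, giving /jstɛəphojŋ/.
Syllabifying with onset maximization leaves /j/, /j/, /ŋ/ stranded (no codas are permitted; onsets may contain at most 2 consonants).
Each unlicensed consonant becomes the onset of a new syllable: /j/ → /jɛ/, /j/ → /jo/, /ŋ/ → /ŋo/.

jɛstɛəphojoŋo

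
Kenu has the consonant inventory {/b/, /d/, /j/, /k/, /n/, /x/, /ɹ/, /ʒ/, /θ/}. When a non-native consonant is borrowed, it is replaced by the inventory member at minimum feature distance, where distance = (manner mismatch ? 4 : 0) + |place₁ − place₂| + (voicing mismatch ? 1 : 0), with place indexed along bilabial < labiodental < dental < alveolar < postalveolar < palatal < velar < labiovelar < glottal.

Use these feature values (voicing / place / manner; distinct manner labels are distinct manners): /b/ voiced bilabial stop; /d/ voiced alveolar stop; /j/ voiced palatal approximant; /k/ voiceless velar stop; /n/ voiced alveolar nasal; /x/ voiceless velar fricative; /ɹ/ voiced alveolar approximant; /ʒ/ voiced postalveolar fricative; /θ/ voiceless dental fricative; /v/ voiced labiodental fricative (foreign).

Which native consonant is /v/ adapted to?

/θ/ is closest: same manner (fricative), place distance 1 (labiodental→dental), voicing differs (+1); total 2. Next closest is /ʒ/ at distance 3.

θ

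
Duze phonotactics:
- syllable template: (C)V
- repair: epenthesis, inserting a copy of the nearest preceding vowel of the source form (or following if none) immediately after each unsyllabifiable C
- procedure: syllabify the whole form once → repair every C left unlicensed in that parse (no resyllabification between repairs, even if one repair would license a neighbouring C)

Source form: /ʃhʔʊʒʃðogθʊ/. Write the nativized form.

Syllabifying with onset maximization leaves /ʃ/, /h/, /ʒ/, /ʃ/, /g/ stranded (no codas are permitted; onsets are limited to one consonant).
Inserting the epenthetic vowel yields /ʃ/ → /ʃʊ/, /h/ → /hʊ/, /ʒ/ → /ʒʊ/, /ʃ/ → /ʃʊ/, /g/ → /go/.

ʃʊhʊʔʊʒʊʃʊðogoθʊ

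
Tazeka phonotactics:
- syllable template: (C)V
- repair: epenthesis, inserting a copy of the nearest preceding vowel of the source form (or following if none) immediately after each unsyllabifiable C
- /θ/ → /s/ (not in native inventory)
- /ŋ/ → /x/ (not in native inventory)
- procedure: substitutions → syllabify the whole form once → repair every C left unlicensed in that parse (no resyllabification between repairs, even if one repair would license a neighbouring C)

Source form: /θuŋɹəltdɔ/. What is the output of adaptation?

suxuɹələtədɔ

Substitution: /θ/ → /s/, /ŋ/ → /x/, giving /suxɹəltdɔ/.
Syllabifying with onset maximization leaves /x/, /l/, /t/ stranded (no codas are permitted; onsets are limited to one consonant).
Inserting the epenthetic vowel yields /x/ → /xu/, /l/ → /lə/, /t/ → /tə/.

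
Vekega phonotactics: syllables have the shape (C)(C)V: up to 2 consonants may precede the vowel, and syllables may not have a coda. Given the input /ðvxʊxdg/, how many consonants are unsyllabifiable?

4

The consonants /ð/, /x/, /d/, /g/ cannot be parsed into a legal (C)(C)V syllable (no codas are permitted; onsets may contain at most 2 consonants).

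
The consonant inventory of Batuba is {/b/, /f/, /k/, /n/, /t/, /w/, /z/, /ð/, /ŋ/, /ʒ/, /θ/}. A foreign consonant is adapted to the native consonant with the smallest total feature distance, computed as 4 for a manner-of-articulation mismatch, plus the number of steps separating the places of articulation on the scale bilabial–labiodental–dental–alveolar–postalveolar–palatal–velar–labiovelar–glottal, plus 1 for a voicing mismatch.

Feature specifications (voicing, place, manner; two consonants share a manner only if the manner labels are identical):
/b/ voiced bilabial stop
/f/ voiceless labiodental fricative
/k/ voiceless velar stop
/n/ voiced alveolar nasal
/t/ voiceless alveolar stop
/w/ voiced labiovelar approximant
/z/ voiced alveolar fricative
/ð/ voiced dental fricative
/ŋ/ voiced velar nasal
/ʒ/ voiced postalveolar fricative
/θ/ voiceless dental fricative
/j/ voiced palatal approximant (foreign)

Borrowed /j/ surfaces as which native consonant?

w

/w/ is closest: same manner (approximant), place distance 2 (palatal→labiovelar), same voicing; total 2. Next closest is /ŋ/ at distance 5.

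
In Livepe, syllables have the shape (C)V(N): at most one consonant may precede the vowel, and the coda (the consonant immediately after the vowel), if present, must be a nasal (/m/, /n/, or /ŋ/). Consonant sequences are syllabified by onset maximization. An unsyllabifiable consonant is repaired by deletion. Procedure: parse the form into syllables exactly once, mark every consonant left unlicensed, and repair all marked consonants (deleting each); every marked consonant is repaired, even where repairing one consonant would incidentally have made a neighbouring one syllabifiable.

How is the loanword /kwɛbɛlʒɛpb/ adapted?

The consonants /k/, /l/, /p/, /b/ cannot be parsed into a legal (C)V(N) syllable (only a nasal (/m/, /n/, or /ŋ/) is licensed in coda position; onsets are limited to one consonant).
Deletion applies to /k/, /l/, /p/, /b/.

wɛbɛʒɛ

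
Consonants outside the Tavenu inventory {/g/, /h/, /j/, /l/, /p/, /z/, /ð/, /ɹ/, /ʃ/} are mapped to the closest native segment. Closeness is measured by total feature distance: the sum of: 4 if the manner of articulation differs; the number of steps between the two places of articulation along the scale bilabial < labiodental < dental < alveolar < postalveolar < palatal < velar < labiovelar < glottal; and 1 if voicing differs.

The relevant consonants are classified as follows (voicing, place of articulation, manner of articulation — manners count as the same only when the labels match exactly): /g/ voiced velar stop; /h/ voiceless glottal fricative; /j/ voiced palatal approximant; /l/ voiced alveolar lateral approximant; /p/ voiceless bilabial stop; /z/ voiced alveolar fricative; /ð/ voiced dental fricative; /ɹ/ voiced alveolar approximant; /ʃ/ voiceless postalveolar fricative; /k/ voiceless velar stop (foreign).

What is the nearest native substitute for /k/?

g

/g/ is closest: same manner (stop), place distance 0 (velar→velar), voicing differs (+1); total 1. Next closest is /h/ at distance 6.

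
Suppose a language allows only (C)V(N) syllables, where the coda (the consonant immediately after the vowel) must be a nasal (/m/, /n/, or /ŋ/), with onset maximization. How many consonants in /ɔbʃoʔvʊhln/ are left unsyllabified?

5

Syllabifying with onset maximization leaves /b/, /ʔ/, /h/, /l/, /n/ stranded (only a nasal (/m/, /n/, or /ŋ/) is licensed in coda position; onsets are limited to one consonant).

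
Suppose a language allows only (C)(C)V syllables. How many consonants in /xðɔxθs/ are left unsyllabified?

3

The consonants /x/, /θ/, /s/ cannot be parsed into a legal (C)(C)V syllable (no codas are permitted; onsets may contain at most 2 consonants).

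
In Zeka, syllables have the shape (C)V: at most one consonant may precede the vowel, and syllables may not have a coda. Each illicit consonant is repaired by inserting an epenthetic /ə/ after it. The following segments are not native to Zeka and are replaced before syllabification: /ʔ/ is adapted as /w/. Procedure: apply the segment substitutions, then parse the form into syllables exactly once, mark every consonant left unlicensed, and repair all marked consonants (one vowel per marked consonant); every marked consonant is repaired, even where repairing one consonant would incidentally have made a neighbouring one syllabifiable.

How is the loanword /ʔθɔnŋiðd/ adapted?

Substitution: /ʔ/ → /w/, giving /wθɔnŋiðd/.
The consonants /w/, /n/, /ð/, /d/ cannot be parsed into a legal (C)V syllable (no codas are permitted; onsets are limited to one consonant).
Each unlicensed consonant becomes the onset of a new syllable: /w/ → /wə/, /n/ → /nə/, /ð/ → /ðə/, /d/ → /də/.

wəθɔnəŋiðədə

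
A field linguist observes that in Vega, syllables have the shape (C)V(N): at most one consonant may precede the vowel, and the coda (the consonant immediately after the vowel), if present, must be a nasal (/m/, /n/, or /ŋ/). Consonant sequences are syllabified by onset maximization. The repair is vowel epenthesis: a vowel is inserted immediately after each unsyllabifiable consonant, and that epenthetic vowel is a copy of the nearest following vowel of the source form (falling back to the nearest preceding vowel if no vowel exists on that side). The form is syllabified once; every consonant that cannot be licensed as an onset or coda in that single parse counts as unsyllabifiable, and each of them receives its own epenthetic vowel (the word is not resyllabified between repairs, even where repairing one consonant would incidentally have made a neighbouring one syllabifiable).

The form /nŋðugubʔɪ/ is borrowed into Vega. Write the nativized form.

Syllabifying with onset maximization leaves /n/, /ŋ/, /b/ stranded (only a nasal (/m/, /n/, or /ŋ/) is licensed in coda position; onsets are limited to one consonant).
Epenthesis after each stranded consonant: /n/ → /nu/, /ŋ/ → /ŋu/, /b/ → /bɪ/.

nuŋuðugubɪʔɪ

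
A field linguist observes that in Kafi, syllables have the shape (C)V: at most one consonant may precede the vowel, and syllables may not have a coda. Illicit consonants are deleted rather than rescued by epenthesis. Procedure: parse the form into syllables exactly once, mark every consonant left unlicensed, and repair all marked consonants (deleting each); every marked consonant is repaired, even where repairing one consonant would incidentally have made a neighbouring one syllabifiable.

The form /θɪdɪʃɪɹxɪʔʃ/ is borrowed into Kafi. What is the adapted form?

θɪdɪʃɪxɪ

The consonants /ɹ/, /ʔ/, /ʃ/ cannot be parsed into a legal (C)V syllable (no codas are permitted; onsets are limited to one consonant).
Each unlicensed consonant is deleted: /ɹ/, /ʔ/, /ʃ/.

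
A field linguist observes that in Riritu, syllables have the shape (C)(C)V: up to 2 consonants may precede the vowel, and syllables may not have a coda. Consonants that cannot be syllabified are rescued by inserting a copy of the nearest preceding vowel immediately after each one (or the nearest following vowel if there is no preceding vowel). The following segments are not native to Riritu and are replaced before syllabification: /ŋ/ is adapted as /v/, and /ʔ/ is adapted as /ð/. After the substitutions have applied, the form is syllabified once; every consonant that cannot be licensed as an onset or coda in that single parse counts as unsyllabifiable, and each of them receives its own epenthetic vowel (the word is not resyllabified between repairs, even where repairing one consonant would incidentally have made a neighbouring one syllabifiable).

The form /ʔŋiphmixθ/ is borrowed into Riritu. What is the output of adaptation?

ðvipihmixiθi

Substitution: /ʔ/ → /ð/, /ŋ/ → /v/, giving /ðviphmixθ/.
Syllabifying with onset maximization leaves /p/, /x/, /θ/ stranded (no codas are permitted; onsets may contain at most 2 consonants).
Inserting the epenthetic vowel yields /p/ → /pi/, /x/ → /xi/, /θ/ → /θi/.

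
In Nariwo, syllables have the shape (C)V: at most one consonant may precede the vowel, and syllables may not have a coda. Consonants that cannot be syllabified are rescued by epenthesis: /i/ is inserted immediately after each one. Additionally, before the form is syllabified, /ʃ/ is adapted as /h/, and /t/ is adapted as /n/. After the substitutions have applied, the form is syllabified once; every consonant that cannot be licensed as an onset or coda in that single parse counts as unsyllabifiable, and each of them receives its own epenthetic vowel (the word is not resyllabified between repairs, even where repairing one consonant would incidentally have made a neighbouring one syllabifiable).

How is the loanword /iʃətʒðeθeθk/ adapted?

ihəniʒiðeθeθiki

Substitution: /ʃ/ → /h/, /t/ → /n/, giving /ihənʒðeθeθk/.
The consonants /n/, /ʒ/, /θ/, /k/ cannot be parsed into a legal (C)V syllable (no codas are permitted; onsets are limited to one consonant).
Epenthesis after each stranded consonant: /n/ → /ni/, /ʒ/ → /ʒi/, /θ/ → /θi/, /k/ → /ki/.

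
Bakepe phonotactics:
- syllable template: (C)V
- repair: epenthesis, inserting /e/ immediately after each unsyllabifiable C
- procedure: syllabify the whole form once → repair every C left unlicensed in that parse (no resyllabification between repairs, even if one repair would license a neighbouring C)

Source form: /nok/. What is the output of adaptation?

Syllabifying with onset maximization leaves /k/ stranded (no codas are permitted; onsets are limited to one consonant).
Inserting the epenthetic vowel yields /k/ → /ke/.

noke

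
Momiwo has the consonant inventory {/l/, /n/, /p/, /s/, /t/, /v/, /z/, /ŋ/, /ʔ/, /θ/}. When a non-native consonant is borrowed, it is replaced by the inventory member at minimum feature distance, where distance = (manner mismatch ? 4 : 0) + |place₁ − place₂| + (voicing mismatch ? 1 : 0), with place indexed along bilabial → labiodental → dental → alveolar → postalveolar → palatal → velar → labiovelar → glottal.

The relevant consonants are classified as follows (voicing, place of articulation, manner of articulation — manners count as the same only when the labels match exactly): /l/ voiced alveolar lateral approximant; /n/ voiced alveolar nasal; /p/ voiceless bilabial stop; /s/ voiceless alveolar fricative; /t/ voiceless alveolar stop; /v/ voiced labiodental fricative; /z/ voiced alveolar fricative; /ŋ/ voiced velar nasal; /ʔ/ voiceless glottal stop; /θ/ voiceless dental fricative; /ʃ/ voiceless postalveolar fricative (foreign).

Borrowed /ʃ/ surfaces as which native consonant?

/s/ is closest: same manner (fricative), place distance 1 (postalveolar→alveolar), same voicing; total 1. Next closest is /z/ at distance 2.

s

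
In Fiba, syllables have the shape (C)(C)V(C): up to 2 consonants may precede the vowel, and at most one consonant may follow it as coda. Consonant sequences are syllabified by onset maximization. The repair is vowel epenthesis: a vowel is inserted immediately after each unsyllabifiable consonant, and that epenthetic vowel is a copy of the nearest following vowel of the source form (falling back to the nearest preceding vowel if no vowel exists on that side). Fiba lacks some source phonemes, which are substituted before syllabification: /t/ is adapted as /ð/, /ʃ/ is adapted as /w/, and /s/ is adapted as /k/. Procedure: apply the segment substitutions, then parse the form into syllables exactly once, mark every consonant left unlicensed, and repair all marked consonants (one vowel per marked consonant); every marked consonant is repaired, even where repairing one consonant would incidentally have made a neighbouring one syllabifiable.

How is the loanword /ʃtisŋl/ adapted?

Substitution: /ʃ/ → /w/, /t/ → /ð/, /s/ → /k/, giving /wðikŋl/.
Under (C)(C)V(C), the unsyllabifiable consonants are /ŋ/, /l/ (at most one coda consonant is licensed; onsets may contain at most 2 consonants).
Epenthesis after each stranded consonant: /ŋ/ → /ŋi/, /l/ → /li/.

wðikŋili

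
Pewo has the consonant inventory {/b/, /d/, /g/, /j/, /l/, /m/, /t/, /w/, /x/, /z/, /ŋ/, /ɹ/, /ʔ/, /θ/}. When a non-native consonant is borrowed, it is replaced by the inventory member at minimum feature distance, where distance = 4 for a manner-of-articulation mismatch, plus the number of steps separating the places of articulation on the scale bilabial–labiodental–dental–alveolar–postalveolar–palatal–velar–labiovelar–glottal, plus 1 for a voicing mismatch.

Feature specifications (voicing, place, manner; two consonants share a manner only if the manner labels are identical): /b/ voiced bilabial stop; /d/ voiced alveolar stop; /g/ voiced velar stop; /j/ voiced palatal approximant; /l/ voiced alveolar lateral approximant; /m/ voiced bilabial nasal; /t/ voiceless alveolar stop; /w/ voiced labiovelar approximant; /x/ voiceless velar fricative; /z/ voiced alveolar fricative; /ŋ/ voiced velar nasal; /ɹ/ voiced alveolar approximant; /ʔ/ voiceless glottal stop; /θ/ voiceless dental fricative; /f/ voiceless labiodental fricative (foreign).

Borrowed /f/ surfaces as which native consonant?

/θ/ is closest: same manner (fricative), place distance 1 (labiodental→dental), same voicing; total 1. Next closest is /z/ at distance 3.

θ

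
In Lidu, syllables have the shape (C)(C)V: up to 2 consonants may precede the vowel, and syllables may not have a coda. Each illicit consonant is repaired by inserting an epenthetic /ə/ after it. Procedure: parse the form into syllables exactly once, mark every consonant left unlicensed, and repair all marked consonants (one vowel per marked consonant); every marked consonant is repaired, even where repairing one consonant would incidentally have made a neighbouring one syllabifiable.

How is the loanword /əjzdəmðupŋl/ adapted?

The consonants /j/, /p/, /ŋ/, /l/ cannot be parsed into a legal (C)(C)V syllable (no codas are permitted; onsets may contain at most 2 consonants).
Each unlicensed consonant becomes the onset of a new syllable: /j/ → /jə/, /p/ → /pə/, /ŋ/ → /ŋə/, /l/ → /lə/.

əjəzdəmðupəŋələ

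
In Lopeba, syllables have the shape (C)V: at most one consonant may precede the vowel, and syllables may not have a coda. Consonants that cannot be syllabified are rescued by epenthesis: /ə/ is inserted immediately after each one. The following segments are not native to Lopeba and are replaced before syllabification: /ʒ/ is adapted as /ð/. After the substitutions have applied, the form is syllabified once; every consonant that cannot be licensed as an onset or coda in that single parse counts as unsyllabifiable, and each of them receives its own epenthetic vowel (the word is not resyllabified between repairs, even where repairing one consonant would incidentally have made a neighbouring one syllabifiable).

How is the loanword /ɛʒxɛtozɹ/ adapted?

Substitution: /ʒ/ → /ð/, giving /ɛðxɛtozɹ/.
Under (C)V, the unsyllabifiable consonants are /ð/, /z/, /ɹ/ (no codas are permitted; onsets are limited to one consonant).
Epenthesis after each stranded consonant: /ð/ → /ðə/, /z/ → /zə/, /ɹ/ → /ɹə/.

ɛðəxɛtozəɹə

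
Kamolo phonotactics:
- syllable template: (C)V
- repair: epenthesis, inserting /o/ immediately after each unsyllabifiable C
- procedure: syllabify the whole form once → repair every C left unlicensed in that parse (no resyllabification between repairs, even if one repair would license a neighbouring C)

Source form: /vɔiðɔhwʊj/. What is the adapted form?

vɔiðɔhowʊjo

Syllabifying with onset maximization leaves /h/, /j/ stranded (no codas are permitted; onsets are limited to one consonant).
Each unlicensed consonant becomes the onset of a new syllable: /h/ → /ho/, /j/ → /jo/.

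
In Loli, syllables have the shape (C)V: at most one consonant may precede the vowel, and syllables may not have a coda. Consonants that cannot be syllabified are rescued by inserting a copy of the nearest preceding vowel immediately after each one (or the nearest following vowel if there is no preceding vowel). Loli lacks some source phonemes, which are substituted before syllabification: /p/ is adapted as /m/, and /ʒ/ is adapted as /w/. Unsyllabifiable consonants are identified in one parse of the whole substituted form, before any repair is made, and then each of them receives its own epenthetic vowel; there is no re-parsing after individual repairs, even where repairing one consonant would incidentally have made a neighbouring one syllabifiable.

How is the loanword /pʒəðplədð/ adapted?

məwəðəmələdəðə

Substitution: /p/ → /m/, /ʒ/ → /w/, giving /mwəðmlədð/.
The consonants /m/, /ð/, /m/, /d/, /ð/ cannot be parsed into a legal (C)V syllable (no codas are permitted; onsets are limited to one consonant).
Each unlicensed consonant becomes the onset of a new syllable: /m/ → /mə/, /ð/ → /ðə/, /m/ → /mə/, /d/ → /də/, /ð/ → /ðə/.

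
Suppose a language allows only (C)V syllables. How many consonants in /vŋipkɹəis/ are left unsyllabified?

Under (C)V, the unsyllabifiable consonants are /v/, /p/, /k/, /s/ (no codas are permitted; onsets are limited to one consonant).

4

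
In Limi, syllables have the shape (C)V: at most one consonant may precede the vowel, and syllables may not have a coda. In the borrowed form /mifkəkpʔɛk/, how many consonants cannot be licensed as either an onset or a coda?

4

Under (C)V, the unsyllabifiable consonants are /f/, /k/, /p/, /k/ (no codas are permitted; onsets are limited to one consonant).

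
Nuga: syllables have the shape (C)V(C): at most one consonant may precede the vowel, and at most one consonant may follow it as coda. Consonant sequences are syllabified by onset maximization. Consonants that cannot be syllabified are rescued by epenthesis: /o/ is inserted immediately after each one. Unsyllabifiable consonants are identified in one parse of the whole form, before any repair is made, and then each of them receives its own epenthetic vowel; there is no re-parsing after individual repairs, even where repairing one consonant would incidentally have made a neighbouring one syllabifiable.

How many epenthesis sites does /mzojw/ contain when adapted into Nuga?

The unsyllabifiable consonants are /m/, /w/; each receives one epenthetic vowel.

2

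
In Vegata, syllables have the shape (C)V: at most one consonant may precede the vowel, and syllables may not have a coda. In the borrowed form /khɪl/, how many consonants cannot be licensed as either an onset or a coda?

2

Syllabifying with onset maximization leaves /k/, /l/ stranded (no codas are permitted; onsets are limited to one consonant).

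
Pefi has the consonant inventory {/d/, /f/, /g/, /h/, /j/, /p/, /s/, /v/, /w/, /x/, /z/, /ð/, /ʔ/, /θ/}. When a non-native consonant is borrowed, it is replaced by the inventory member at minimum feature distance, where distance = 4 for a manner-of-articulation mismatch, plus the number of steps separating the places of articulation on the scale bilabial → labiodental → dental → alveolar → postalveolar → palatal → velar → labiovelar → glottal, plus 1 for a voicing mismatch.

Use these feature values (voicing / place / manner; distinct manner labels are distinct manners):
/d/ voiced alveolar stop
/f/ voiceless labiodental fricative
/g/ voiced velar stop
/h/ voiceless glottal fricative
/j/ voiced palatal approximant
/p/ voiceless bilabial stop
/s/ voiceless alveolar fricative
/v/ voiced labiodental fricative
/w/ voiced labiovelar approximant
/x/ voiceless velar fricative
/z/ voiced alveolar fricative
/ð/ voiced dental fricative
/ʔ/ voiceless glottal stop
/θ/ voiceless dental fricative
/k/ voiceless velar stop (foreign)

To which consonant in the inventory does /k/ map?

/g/ is closest: same manner (stop), place distance 0 (velar→velar), voicing differs (+1); total 1. Next closest is /ʔ/ at distance 2.

g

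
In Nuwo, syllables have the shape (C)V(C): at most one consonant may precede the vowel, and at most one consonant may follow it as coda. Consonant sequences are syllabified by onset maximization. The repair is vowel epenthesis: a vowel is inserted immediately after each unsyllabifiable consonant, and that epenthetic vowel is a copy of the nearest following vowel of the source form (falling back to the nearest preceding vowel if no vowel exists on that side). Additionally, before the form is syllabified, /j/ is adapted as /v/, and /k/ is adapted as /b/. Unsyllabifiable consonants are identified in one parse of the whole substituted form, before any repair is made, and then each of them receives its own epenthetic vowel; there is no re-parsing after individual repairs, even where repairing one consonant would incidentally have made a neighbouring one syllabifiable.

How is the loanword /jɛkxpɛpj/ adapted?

vɛbxɛpɛpvɛ

Substitution: /j/ → /v/, /k/ → /b/, giving /vɛbxpɛpv/.
The consonants /x/, /v/ cannot be parsed into a legal (C)V(C) syllable (at most one coda consonant is licensed; onsets are limited to one consonant).
Inserting the epenthetic vowel yields /x/ → /xɛ/, /v/ → /vɛ/.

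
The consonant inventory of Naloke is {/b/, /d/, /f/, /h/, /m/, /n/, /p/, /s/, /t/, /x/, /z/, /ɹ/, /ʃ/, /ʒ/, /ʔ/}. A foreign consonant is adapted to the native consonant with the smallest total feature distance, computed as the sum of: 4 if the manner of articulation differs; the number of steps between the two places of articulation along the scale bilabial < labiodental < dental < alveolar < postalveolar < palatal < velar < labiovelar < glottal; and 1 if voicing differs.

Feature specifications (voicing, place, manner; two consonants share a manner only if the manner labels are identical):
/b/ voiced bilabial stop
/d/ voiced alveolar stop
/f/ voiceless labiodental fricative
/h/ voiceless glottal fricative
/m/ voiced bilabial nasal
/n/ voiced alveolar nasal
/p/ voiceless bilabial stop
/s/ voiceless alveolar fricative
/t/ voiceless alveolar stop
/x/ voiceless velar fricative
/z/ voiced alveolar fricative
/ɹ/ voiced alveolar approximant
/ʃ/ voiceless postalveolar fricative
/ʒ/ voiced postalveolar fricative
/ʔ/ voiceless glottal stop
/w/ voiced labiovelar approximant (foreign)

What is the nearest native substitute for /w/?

/ɹ/ is closest: same manner (approximant), place distance 4 (labiovelar→alveolar), same voicing; total 4. Next closest is /h/ at distance 6.

ɹ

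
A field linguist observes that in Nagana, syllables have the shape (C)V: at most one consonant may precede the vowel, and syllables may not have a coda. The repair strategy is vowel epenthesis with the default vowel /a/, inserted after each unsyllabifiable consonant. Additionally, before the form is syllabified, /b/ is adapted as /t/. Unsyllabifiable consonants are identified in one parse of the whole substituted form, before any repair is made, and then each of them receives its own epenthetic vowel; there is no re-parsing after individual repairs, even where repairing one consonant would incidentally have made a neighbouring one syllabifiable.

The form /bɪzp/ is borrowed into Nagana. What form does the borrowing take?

Substitution: /b/ → /t/, giving /tɪzp/.
The consonants /z/, /p/ cannot be parsed into a legal (C)V syllable (no codas are permitted; onsets are limited to one consonant).
Epenthesis after each stranded consonant: /z/ → /za/, /p/ → /pa/.

tɪzapa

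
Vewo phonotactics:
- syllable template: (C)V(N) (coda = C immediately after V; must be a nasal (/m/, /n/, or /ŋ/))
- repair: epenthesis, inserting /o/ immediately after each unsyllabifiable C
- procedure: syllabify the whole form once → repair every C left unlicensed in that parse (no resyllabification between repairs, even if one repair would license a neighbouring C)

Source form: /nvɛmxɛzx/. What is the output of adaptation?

The consonants /n/, /z/, /x/ cannot be parsed into a legal (C)V(N) syllable (only a nasal (/m/, /n/, or /ŋ/) is licensed in coda position; onsets are limited to one consonant).
Each unlicensed consonant becomes the onset of a new syllable: /n/ → /no/, /z/ → /zo/, /x/ → /xo/.

novɛmxɛzoxo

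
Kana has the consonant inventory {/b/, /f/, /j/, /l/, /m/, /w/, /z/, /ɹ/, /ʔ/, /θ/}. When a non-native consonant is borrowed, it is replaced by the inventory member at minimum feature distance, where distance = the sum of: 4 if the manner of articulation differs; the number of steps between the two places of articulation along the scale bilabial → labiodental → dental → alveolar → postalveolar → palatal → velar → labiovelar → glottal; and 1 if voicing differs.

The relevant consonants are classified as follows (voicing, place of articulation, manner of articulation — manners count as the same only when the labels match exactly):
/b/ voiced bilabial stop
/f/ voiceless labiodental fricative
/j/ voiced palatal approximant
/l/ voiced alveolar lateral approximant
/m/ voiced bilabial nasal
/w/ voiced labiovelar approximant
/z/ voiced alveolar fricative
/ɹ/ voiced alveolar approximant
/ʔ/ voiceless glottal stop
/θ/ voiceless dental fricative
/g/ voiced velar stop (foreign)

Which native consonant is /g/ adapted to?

/ʔ/ is closest: same manner (stop), place distance 2 (velar→glottal), voicing differs (+1); total 3. Next closest is /j/ at distance 5.

ʔ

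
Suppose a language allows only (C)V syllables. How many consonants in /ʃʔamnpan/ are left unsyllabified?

4

Under (C)V, the unsyllabifiable consonants are /ʃ/, /m/, /n/, /n/ (no codas are permitted; onsets are limited to one consonant).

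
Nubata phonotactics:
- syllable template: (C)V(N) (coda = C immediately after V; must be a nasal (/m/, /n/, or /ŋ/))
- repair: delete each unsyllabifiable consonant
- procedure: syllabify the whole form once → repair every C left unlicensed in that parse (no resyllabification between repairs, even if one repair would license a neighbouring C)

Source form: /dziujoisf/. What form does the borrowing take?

ziujoi

Under (C)V(N), the unsyllabifiable consonants are /d/, /s/, /f/ (only a nasal (/m/, /n/, or /ŋ/) is licensed in coda position; onsets are limited to one consonant).
Each unlicensed consonant is deleted: /d/, /s/, /f/.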